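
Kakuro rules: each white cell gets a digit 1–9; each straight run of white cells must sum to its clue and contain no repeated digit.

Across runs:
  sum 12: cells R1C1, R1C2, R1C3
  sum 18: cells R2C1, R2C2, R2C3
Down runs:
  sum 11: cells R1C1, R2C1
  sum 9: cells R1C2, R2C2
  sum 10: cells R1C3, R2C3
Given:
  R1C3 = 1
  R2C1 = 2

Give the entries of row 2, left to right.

R1C1 = 11 − 2 = 9 completes the 11 down.
R1C2 = 12 − 10 = 2 completes the 12 across.
R2C2 = 9 − 2 = 7 completes the 9 down.
R2C3 = 18 − 9 = 9 completes the 18 across.

2 7 9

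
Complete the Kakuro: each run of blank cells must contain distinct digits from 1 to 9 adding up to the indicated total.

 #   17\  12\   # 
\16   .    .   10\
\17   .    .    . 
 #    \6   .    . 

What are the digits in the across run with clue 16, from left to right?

16 in 2 cells must be {7,9}; 17 in 2 cells must be {8,9}.
The 16 across and the 17 down share only 9, so R1C1 = 9.
R1C2 = 16 − 9 = 7 completes the 16 across.
R2C1 = 17 − 9 = 8 completes the 17 down.
No cell is forced outright now. R3C3 can only be 1 or 2 or 4 (the digits allowed by both its 6 across and its 10 down). If R3C3 = 1: then R2C3 would have to be in {2,3,4,5,6,7} for the 17 across but in {9} for the 10 down — contradiction. If R3C3 = 2: then R2C3 would have to be in {2,3,4,5,6,7} for the 17 across but in {8} for the 10 down — contradiction. So R3C3 = 4.
R2C3 = 10 − 4 = 6 completes the 10 down.
R3C2 = 6 − 4 = 2 completes the 6 across.
R2C2 = 17 − 14 = 3 completes the 17 across.

9, 7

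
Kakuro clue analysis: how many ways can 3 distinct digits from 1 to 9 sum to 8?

2

3 distinct digits from 1–9 sum between 6 and 24.
Enumerating: {1,2,5}, {1,3,4}.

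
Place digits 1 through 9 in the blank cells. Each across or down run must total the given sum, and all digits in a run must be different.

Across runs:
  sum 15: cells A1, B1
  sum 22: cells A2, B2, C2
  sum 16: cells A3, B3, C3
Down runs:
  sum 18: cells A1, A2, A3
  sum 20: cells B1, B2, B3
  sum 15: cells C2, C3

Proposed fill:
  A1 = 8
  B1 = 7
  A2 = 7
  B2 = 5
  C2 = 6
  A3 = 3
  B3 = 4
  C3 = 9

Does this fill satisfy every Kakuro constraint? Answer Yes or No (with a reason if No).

No — the across run A2–C2 sums to 18, not 22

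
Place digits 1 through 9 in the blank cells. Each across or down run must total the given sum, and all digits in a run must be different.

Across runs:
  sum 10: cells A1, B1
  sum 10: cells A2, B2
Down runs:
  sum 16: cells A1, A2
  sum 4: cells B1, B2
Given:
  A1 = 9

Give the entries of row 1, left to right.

16 in 2 cells must be {7,9}; 4 in 2 cells must be {1,3}.
B1 = 10 − 9 = 1 completes the 10 across.
A2 = 16 − 9 = 7 completes the 16 down.
B2 = 10 − 7 = 3 completes the 10 across.

9 1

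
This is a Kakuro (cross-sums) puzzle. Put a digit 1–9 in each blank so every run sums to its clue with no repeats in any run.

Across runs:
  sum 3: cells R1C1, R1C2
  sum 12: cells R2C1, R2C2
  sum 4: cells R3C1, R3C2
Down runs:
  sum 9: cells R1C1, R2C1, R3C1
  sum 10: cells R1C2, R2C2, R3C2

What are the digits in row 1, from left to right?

3 in 2 cells must be {1,2}; 4 in 2 cells must be {1,3}.
Nothing is forced directly, so branch on R1C1, whose candidates are 1 or 2. If R1C1 = 2: that forces R1C2 = 1, R3C2 = 3, after which R2C2 would have to be in {3,4,5,7,8,9} for the 12 across but in {6} for the 10 down — contradiction. So R1C1 = 1.
R1C2 = 3 − 1 = 2 completes the 3 across.
Given what's placed, R3C1 must be 3 to fit the 4 across and 9 down.
R3C2 = 4 − 3 = 1 completes the 4 across.
R2C1 = 9 − 4 = 5 completes the 9 down.
R2C2 = 12 − 5 = 7 completes the 12 across.

1 2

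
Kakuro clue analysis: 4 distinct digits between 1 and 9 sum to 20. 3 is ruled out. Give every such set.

4 distinct digits from 1–9 sum between 10 and 30.
Dropping sets that contain 3.

{1,2,8,9}; {1,4,6,9}; {1,4,7,8}; {1,5,6,8}; {2,4,5,9}; {2,4,6,8}; {2,5,6,7}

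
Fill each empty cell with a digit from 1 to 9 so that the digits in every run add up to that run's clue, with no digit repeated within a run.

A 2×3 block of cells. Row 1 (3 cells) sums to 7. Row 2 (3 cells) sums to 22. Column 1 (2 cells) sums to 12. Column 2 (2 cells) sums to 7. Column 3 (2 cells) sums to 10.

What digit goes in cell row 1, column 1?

4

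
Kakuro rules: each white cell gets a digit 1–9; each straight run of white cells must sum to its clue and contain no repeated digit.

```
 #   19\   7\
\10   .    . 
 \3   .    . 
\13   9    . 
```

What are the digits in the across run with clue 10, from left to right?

3 in 2 cells must be {1,2}; 7 in 3 cells must be {1,2,4}.
R2C1 = 2: the only remaining digit allowed by both the 3 across and the 19 down.
R2C2 = 3 − 2 = 1 completes the 3 across.
R3C2 = 13 − 9 = 4 completes the 13 across.
R1C1 = 19 − 11 = 8 completes the 19 down.
R1C2 = 10 − 8 = 2 completes the 10 across.

8 2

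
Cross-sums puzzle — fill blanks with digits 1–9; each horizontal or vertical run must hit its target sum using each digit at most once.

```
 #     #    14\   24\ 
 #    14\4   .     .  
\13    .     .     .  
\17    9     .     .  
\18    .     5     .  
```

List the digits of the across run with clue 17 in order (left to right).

9 2 6

4 in 2 cells must be {1,3}.
Given what's placed, R4C1 must be 4 to fit the 18 across and 14 down.
R4C3 = 18 − 9 = 9 completes the 18 across.
R2C1 = 14 − 13 = 1 completes the 14 down.
No cell is forced outright now. R2C2 can only be 3 or 4 (the digits allowed by both its 13 across and its 14 down). If R2C2 = 3: then R1C2 would have to be in {1,3} for the 4 across but in {2,4} for the 14 down — contradiction. So R2C2 = 4.
Given what's placed, R1C2 must be 3 to fit the 4 across and 14 down.
R1C3 = 4 − 3 = 1 completes the 4 across.
R2C3 = 13 − 5 = 8 completes the 13 across.
R3C2 = 14 − 12 = 2 completes the 14 down.
R3C3 = 17 − 11 = 6 completes the 17 across.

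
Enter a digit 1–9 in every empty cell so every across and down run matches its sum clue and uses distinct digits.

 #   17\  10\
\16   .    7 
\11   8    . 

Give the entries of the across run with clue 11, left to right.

8 3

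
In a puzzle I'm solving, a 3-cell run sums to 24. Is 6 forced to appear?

The only way to make 24 from 3 distinct digits is {7,8,9}, which does not contain 6.

No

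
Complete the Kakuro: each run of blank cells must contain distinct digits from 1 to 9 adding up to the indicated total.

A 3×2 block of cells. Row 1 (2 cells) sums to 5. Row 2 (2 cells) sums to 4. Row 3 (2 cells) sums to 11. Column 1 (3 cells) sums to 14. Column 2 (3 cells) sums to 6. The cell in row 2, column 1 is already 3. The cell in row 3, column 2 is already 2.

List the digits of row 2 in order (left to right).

3 1

4 in 2 cells must be {1,3}; 6 in 3 cells must be {1,2,3}.
(2,2) = 4 − 3 = 1 completes the 4 across.
(3,1) = 11 − 2 = 9 completes the 11 across.
(1,1) = 14 − 12 = 2 completes the 14 down.
(1,2) = 5 − 2 = 3 completes the 5 across.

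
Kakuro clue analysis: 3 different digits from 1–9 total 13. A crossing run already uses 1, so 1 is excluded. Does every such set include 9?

No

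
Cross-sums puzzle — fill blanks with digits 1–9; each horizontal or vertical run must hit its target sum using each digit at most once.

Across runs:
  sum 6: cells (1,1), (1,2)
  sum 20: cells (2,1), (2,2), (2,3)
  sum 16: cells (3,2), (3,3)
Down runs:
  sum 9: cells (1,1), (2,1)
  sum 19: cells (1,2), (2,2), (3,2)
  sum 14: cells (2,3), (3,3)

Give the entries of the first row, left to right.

2, 4

16 in 2 cells must be {7,9}.
The 16 across and the 14 down share only 9, so (3,3) = 9.
(2,3) = 14 − 9 = 5 completes the 14 down.
(3,2) = 16 − 9 = 7 completes the 16 across.
(1,2) = 4: the only remaining digit allowed by both the 6 across and the 19 down.
(2,2) = 19 − 11 = 8 completes the 19 down.
(1,1) = 6 − 4 = 2 completes the 6 across.
(2,1) = 20 − 13 = 7 completes the 20 across.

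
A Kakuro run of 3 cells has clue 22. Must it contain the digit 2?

Counterexample: {5,8,9} sums to 22 without using 2.

No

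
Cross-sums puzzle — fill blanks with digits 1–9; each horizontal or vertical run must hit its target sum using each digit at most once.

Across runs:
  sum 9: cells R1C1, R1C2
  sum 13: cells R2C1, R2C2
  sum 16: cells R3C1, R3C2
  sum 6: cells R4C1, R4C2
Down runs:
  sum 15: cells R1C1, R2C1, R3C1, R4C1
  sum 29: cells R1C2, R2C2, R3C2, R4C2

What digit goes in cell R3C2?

16 in 2 cells must be {7,9}; 29 in 4 cells must be {5,7,8,9}.
Only 5 fits R4C2 under both its across sum 6 and down sum 29.
R4C1 = 6 − 5 = 1 completes the 6 across.
Nothing is forced directly, so branch on R1C2, whose candidates are 7 or 8. If R1C2 = 8: then R1C1 would have to be in {1} for the 9 across but in {2,3,4,5,6,7,8,9} for the 15 down — contradiction. So R1C2 = 7.
R1C1 = 9 − 7 = 2 completes the 9 across.
R3C2 = 9: the only remaining digit allowed by both the 16 across and the 29 down.

9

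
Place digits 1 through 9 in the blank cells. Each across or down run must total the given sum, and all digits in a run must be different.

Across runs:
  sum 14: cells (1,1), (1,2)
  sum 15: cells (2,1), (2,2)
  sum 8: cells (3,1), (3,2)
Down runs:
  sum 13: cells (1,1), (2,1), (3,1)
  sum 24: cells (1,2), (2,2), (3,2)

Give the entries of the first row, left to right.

5, 9

24 in 3 cells must be {7,8,9}.
The 8 across and the 24 down share only 7, so (3,2) = 7.
(3,1) = 8 − 7 = 1 completes the 8 across.
Nothing is forced directly, so branch on (1,2), whose candidates are 8 or 9. If (1,2) = 8: then (1,1) would have to be in {6} for the 14 across but in {3,4,5,7,8,9} for the 13 down — contradiction. So (1,2) = 9.
(1,1) = 14 − 9 = 5 completes the 14 across.
(2,1) = 13 − 6 = 7 completes the 13 down.
(2,2) = 15 − 7 = 8 completes the 15 across.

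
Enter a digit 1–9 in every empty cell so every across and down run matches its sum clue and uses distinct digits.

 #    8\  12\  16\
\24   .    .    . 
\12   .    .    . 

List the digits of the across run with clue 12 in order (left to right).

1 4 7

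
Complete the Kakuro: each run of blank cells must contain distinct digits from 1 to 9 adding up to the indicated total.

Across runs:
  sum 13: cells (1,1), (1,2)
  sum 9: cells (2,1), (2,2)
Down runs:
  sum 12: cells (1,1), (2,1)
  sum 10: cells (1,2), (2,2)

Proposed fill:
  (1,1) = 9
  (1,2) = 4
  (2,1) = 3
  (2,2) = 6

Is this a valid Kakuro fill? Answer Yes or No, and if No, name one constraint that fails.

Yes

Across: 9+4=13; 3+6=9. Down: 9+3=12; 4+6=10. No digit repeats within any run.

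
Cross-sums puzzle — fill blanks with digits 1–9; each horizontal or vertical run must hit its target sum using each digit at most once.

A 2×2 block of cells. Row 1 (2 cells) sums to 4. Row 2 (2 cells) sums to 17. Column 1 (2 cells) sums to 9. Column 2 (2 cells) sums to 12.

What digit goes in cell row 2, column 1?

4 in 2 cells must be {1,3}; 17 in 2 cells must be {8,9}.
The 4 across and the 12 down share only 3, so (1,2) = 3.
The 17 across and the 9 down share only 8, so (2,1) = 8.
(2,2) = 17 − 8 = 9 completes the 17 across.
(1,1) = 4 − 3 = 1 completes the 4 across.

8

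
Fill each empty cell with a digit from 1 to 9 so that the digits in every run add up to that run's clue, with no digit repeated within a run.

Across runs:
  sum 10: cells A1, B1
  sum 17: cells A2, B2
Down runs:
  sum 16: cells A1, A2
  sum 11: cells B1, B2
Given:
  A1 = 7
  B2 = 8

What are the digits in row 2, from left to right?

17 in 2 cells must be {8,9}; 16 in 2 cells must be {7,9}.
B1 = 10 − 7 = 3 completes the 10 across.
A2 = 17 − 8 = 9 completes the 17 across.

9, 8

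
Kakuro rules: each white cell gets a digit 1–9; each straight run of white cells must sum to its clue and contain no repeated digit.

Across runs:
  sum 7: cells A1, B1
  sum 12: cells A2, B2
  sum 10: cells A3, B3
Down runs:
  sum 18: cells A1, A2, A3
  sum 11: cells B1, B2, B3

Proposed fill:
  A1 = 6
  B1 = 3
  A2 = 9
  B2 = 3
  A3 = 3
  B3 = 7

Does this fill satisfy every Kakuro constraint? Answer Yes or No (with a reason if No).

No — the across run A1–B1 sums to 9, not 7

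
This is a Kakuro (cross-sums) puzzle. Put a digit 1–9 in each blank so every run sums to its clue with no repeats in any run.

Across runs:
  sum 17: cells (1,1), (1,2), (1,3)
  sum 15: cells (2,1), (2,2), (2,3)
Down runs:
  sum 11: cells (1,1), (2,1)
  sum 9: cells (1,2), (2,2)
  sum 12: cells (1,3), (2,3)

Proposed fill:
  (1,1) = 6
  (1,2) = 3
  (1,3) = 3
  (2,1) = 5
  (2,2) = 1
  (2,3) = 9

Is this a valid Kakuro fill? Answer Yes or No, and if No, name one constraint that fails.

No — the down run (1,2)–(2,2) sums to 4, not 9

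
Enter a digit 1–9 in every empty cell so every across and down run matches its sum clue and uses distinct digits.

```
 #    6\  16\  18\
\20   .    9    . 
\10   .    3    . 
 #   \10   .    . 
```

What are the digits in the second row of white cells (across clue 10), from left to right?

2 3 5

R3C2 = 16 − 12 = 4 completes the 16 down.
R3C3 = 10 − 4 = 6 completes the 10 across.
Given what's placed, R2C3 must be 5 to fit the 10 across and 18 down.
R1C3 = 18 − 11 = 7 completes the 18 down.
R2C1 = 10 − 8 = 2 completes the 10 across.
R1C1 = 20 − 16 = 4 completes the 20 across.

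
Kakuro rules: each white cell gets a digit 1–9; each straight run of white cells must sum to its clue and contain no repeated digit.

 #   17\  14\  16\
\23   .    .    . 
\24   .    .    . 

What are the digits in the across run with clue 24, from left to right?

23 in 3 cells must be {6,8,9}; 24 in 3 cells must be {7,8,9}; 17 in 2 cells must be {8,9}.
The 23 across and the 16 down share only 9, so R1C3 = 9.
R2C3 = 16 − 9 = 7 completes the 16 down.
Given what's placed, R1C1 must be 8 to fit the 23 across and 17 down.
R1C2 = 23 − 17 = 6 completes the 23 across.
R2C1 = 17 − 8 = 9 completes the 17 down.
R2C2 = 24 − 16 = 8 completes the 24 across.

9, 8, 7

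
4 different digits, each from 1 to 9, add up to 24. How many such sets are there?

8

4 distinct digits from 1–9 sum between 10 and 30.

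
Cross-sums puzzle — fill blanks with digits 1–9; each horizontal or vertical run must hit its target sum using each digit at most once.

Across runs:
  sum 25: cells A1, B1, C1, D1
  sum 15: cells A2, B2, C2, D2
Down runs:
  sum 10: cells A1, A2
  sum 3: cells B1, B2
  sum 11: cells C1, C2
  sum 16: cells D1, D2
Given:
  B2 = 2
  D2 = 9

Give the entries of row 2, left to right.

1, 2, 3, 9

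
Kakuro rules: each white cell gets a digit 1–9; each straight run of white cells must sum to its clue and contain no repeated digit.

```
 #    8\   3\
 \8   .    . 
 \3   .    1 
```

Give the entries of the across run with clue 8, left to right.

3 in 2 cells must be {1,2}.
R1C2 = 3 − 1 = 2 completes the 3 down.
R2C1 = 3 − 1 = 2 completes the 3 across.
R1C1 = 8 − 2 = 6 completes the 8 across.

6, 2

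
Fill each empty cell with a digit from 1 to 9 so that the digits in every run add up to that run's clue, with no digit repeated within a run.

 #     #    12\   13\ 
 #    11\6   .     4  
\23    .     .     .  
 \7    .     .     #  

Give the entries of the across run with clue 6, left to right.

23 in 3 cells must be {6,8,9}.
R1C2 = 6 − 4 = 2 completes the 6 across.
R2C3 = 13 − 4 = 9 completes the 13 down.
Given what's placed, R2C2 must be 6 to fit the 23 across and 12 down.
R3C2 = 12 − 8 = 4 completes the 12 down.
R2C1 = 23 − 15 = 8 completes the 23 across.
R3C1 = 7 − 4 = 3 completes the 7 across.

2 4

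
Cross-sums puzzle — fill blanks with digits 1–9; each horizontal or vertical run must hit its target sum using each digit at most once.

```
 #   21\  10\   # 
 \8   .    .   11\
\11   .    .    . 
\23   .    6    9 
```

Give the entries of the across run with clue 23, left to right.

23 in 3 cells must be {6,8,9}.
R2C3 = 11 − 9 = 2 completes the 11 down.
R3C1 = 23 − 15 = 8 completes the 23 across.
Nothing is forced directly, so branch on R1C1, whose candidates are 6 or 7. If R1C1 = 6: then R1C2 would have to be in {2} for the 8 across but in {1,3} for the 10 down — contradiction. So R1C1 = 7.
R1C2 = 8 − 7 = 1 completes the 8 across.
R2C1 = 21 − 15 = 6 completes the 21 down.
R2C2 = 11 − 8 = 3 completes the 11 across.

8 6 9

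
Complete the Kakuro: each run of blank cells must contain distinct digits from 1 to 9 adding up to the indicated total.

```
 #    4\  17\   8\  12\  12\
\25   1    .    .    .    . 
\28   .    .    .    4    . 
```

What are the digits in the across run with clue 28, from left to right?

3, 8, 6, 4, 7

4 in 2 cells must be {1,3}; 17 in 2 cells must be {8,9}.
R1C4 = 12 − 4 = 8 completes the 12 down.
R2C1 = 4 − 1 = 3 completes the 4 down.
R1C2 = 9: the only remaining digit allowed by both the 25 across and the 17 down.
R2C2 = 17 − 9 = 8 completes the 17 down.
Given what's placed, R2C5 must be 7 to fit the 28 across and 12 down.
R1C5 = 12 − 7 = 5 completes the 12 down.
R2C3 = 28 − 22 = 6 completes the 28 across.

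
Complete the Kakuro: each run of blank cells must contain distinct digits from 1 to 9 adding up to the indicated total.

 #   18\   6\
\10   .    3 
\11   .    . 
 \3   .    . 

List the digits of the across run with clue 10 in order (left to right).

7, 3

3 in 2 cells must be {1,2}; 6 in 3 cells must be {1,2,3}.
R1C1 = 10 − 3 = 7 completes the 10 across.
R2C2 = 2: the only remaining digit allowed by both the 11 across and the 6 down.
Given what's placed, R3C1 must be 2 to fit the 3 across and 18 down.
R3C2 = 3 − 2 = 1 completes the 3 across.
R2C1 = 11 − 2 = 9 completes the 11 across.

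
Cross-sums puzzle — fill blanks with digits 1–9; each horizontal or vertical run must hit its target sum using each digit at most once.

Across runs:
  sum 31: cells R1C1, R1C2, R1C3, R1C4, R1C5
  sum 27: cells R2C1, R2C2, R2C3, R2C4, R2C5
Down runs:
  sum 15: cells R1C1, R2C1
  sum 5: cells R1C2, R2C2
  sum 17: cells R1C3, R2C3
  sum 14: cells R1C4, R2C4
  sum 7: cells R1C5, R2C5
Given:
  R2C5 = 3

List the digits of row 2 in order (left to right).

17 in 2 cells must be {8,9}.
R1C5 = 7 − 3 = 4 completes the 7 down.
Given what's placed, R1C2 must be 3 to fit the 31 across and 5 down.
R2C2 = 5 − 3 = 2 completes the 5 down.
No cell is forced outright now. R1C3 can only be 8 or 9 (the digits allowed by both its 31 across and its 17 down). If R1C3 = 9: that forces R1C4 = 8, R2C3 = 8, after which R2C4 would have to be in {5,9} for the 27 across but in {6} for the 14 down — contradiction. So R1C3 = 8.
Given what's placed, R1C4 must be 9 to fit the 31 across and 14 down.
R2C3 = 17 − 8 = 9 completes the 17 down.
R2C4 = 14 − 9 = 5 completes the 14 down.
R1C1 = 31 − 24 = 7 completes the 31 across.
R2C1 = 27 − 19 = 8 completes the 27 across.

8, 2, 9, 5, 3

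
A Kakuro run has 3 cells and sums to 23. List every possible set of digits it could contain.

{6,8,9}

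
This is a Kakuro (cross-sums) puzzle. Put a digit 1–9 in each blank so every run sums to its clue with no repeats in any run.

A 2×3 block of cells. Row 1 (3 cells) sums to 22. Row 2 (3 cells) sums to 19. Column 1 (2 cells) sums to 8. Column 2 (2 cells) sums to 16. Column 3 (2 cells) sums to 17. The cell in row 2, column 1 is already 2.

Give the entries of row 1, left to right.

6 7 9

16 in 2 cells must be {7,9}; 17 in 2 cells must be {8,9}.
(1,1) = 8 − 2 = 6 completes the 8 down.
(1,3) = 9: the only remaining digit allowed by both the 22 across and the 17 down.
Given what's placed, (2,2) must be 9 to fit the 19 across and 16 down.
(2,3) = 19 − 11 = 8 completes the 19 across.
(1,2) = 22 − 15 = 7 completes the 22 across.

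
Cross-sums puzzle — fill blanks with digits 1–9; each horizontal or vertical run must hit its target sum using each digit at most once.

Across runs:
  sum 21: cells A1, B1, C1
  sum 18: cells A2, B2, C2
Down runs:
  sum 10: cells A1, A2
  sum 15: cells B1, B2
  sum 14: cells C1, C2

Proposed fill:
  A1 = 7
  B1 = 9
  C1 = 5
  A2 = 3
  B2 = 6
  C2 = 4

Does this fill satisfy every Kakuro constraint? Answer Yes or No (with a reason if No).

No — the across run A2–C2 sums to 13, not 18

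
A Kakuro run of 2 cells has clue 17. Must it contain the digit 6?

No

The only way to make 17 from 2 distinct digits is {8,9}, which does not contain 6.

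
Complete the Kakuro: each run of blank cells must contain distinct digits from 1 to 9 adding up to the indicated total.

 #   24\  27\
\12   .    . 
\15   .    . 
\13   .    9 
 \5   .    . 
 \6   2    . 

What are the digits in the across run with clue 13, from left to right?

4, 9

R3C1 = 13 − 9 = 4 completes the 13 across.
R5C2 = 6 − 2 = 4 completes the 6 across.
Nothing is forced directly, so branch on R4C1, whose candidates are 1 or 3. If R4C1 = 1: then R4C2 would have to be in {4} for the 5 across but in {1,2,3,5,6,7,8} for the 27 down — contradiction. So R4C1 = 3.
R4C2 = 5 − 3 = 2 completes the 5 across.
Given what's placed, R2C2 must be 7 to fit the 15 across and 27 down.
R1C2 = 27 − 22 = 5 completes the 27 down.
R2C1 = 15 − 7 = 8 completes the 15 across.
R1C1 = 12 − 5 = 7 completes the 12 across.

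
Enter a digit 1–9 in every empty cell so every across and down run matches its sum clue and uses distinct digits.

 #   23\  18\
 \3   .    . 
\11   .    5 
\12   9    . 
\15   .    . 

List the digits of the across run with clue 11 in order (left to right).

6, 5

3 in 2 cells must be {1,2}.
R2C1 = 11 − 5 = 6 completes the 11 across.
R3C2 = 12 − 9 = 3 completes the 12 across.
R4C1 = 7: the only remaining digit allowed by both the 15 across and the 23 down.
R4C2 = 15 − 7 = 8 completes the 15 across.
R1C1 = 23 − 22 = 1 completes the 23 down.
R1C2 = 3 − 1 = 2 completes the 3 across.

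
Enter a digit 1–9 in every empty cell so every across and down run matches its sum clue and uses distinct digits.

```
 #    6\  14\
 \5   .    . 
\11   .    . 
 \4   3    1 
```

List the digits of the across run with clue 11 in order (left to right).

2 9

4 in 2 cells must be {1,3}; 6 in 3 cells must be {1,2,3}.
Given what's placed, R1C2 must be 4 to fit the 5 across and 14 down.
Given what's placed, R2C1 must be 2 to fit the 11 across and 6 down.
R2C2 = 11 − 2 = 9 completes the 11 across.
R1C1 = 5 − 4 = 1 completes the 5 across.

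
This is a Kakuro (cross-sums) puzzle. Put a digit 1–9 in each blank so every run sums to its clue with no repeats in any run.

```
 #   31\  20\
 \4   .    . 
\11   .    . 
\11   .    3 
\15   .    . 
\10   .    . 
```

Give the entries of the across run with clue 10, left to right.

4, 6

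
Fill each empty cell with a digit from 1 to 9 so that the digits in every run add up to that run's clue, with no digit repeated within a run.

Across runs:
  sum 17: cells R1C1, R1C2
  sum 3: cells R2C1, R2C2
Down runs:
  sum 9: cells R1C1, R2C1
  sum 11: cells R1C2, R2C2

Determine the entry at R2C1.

1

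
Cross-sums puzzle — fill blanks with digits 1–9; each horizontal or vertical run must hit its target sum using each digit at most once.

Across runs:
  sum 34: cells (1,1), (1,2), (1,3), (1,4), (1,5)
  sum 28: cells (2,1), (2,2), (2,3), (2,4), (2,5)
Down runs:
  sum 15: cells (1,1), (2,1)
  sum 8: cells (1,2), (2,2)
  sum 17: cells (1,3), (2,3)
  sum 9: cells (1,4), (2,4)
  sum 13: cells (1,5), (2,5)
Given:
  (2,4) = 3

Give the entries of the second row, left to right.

34 in 5 cells must be {4,6,7,8,9}; 17 in 2 cells must be {8,9}.
(1,4) = 9 − 3 = 6 completes the 9 down.
(1,2) = 7: the only remaining digit allowed by both the 34 across and the 8 down.
(2,2) = 8 − 7 = 1 completes the 8 down.
Nothing is forced directly, so branch on (1,1), whose candidates are 8 or 9. If (1,1) = 9: that forces (1,3) = 8, (1,5) = 4, after which (2,1) would have to be in {7,8,9} for the 28 across but in {6} for the 15 down — contradiction. So (1,1) = 8.
(1,3) = 9: the only remaining digit allowed by both the 34 across and the 17 down.
(1,5) = 34 − 30 = 4 completes the 34 across.
(2,1) = 15 − 8 = 7 completes the 15 down.
(2,3) = 17 − 9 = 8 completes the 17 down.
(2,5) = 28 − 19 = 9 completes the 28 across.

7 1 8 3 9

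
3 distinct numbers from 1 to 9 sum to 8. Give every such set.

{1,2,5}; {1,3,4}

3 distinct digits from 1–9 sum between 6 and 24.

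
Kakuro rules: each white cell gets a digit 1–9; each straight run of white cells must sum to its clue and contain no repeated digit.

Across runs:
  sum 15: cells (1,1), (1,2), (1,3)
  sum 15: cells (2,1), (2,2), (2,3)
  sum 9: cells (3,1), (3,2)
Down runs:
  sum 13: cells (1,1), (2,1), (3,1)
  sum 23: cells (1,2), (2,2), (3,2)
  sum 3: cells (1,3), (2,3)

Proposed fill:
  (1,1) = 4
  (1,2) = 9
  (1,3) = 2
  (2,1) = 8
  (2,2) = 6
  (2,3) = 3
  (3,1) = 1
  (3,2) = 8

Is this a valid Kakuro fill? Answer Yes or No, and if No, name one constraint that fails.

No — the down run (1,3)–(2,3) sums to 5, not 3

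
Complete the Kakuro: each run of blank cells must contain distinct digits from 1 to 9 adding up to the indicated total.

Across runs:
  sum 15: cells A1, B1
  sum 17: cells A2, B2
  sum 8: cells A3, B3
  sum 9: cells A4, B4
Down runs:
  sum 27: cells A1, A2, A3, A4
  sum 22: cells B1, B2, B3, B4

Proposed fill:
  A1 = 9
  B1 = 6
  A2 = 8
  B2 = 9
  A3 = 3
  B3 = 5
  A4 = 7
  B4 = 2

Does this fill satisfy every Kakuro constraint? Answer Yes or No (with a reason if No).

Across: 9+6=15; 8+9=17; 3+5=8; 7+2=9. Down: 9+8+3+7=27; 6+9+5+2=22. No digit repeats within any run.

Yes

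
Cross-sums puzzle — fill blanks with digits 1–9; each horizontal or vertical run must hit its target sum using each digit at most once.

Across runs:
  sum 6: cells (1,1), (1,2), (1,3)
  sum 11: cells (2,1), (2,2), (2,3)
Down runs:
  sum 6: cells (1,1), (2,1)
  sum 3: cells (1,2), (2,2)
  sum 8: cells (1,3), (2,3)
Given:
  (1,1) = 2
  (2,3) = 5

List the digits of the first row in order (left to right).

2 1 3

6 in 3 cells must be {1,2,3}; 3 in 2 cells must be {1,2}.
(1,2) = 1: the only remaining digit allowed by both the 6 across and the 3 down.
(1,3) = 6 − 3 = 3 completes the 6 across.
(2,1) = 6 − 2 = 4 completes the 6 down.
(2,2) = 11 − 9 = 2 completes the 11 across.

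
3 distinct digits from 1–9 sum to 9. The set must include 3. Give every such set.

3 distinct digits from 1–9 sum between 6 and 24.
Keeping only sets containing 3.

{1,3,5}; {2,3,4}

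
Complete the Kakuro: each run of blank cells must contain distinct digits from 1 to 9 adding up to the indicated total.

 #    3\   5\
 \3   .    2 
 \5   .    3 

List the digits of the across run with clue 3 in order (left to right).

1, 2

3 in 2 cells must be {1,2}.
R1C1 = 3 − 2 = 1 completes the 3 across.
R2C1 = 5 − 3 = 2 completes the 5 across.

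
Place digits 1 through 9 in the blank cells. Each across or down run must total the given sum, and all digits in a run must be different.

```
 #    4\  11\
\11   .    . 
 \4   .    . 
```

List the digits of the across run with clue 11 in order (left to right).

4 in 2 cells must be {1,3}.
The 11 across and the 4 down share only 3, so R1C1 = 3.
R1C2 = 11 − 3 = 8 completes the 11 across.
R2C1 = 4 − 3 = 1 completes the 4 down.
R2C2 = 4 − 1 = 3 completes the 4 across.

3 8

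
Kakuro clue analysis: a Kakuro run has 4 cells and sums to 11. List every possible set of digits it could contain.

4 distinct digits from 1–9 sum between 10 and 30.
Only one set works: {1,2,3,5}.

{1,2,3,5}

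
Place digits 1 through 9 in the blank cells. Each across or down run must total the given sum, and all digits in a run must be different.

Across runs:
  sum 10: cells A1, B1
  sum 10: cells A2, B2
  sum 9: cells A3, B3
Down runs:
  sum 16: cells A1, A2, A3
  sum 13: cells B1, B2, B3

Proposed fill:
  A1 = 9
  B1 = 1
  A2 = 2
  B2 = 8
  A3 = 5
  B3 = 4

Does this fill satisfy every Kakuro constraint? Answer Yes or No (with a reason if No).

Yes

Across: 9+1=10; 2+8=10; 5+4=9. Down: 9+2+5=16; 1+8+4=13. No digit repeats within any run.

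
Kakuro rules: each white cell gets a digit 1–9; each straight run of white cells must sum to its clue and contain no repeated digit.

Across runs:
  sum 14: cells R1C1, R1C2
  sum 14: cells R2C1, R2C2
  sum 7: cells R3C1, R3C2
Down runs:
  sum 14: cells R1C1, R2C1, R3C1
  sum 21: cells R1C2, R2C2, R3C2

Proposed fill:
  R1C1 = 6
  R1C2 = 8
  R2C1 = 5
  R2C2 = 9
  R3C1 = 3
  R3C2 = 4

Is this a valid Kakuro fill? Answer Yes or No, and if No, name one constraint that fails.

Yes

Across: 6+8=14; 5+9=14; 3+4=7. Down: 6+5+3=14; 8+9+4=21. No digit repeats within any run.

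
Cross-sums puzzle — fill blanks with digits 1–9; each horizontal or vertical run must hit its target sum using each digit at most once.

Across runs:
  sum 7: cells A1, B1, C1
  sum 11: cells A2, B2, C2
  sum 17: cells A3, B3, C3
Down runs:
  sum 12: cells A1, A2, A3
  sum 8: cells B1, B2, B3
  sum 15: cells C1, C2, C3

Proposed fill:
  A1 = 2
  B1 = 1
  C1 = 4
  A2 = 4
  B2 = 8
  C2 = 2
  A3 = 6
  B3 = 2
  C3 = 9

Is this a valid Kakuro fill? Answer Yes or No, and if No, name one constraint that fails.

No — the down run B1–B3 sums to 11, not 8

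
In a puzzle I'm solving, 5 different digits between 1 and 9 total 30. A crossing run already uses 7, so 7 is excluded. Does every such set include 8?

Yes

Every partition of 30 into 5 distinct digits under that restriction includes 8: {2,5,6,8,9}, {3,4,6,8,9}.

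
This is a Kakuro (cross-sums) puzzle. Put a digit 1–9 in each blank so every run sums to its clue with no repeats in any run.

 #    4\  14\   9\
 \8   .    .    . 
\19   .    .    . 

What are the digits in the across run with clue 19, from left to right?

4 in 2 cells must be {1,3}.
The 8 across and the 14 down share only 5, so R1C2 = 5.
The 19 across and the 4 down share only 3, so R2C1 = 3.
R2C2 = 14 − 5 = 9 completes the 14 down.
R2C3 = 19 − 12 = 7 completes the 19 across.
R1C1 = 4 − 3 = 1 completes the 4 down.
R1C3 = 8 − 6 = 2 completes the 8 across.

3, 9, 7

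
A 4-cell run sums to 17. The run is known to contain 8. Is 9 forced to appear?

Counterexample: {1,2,6,8} sums to 17 under that restriction without using 9.

No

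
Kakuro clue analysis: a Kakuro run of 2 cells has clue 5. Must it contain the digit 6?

Counterexample: {1,4} sums to 5 without using 6.

No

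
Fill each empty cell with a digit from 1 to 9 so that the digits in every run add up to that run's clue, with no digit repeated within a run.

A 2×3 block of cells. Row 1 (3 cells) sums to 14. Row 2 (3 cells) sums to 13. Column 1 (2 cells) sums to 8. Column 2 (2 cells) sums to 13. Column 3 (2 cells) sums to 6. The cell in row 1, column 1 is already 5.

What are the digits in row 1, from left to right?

5, 7, 2

(2,1) = 8 − 5 = 3 completes the 8 down.
Nothing is forced directly, so branch on (1,3), whose candidates are 1 or 2. If (1,3) = 1: that forces (1,2) = 8, after which (2,2) would have to be in {1,2,4,6,8,9} for the 13 across but in {5} for the 13 down — contradiction. So (1,3) = 2.
(1,2) = 14 − 7 = 7 completes the 14 across.
(2,2) = 13 − 7 = 6 completes the 13 down.
(2,3) = 13 − 9 = 4 completes the 13 across.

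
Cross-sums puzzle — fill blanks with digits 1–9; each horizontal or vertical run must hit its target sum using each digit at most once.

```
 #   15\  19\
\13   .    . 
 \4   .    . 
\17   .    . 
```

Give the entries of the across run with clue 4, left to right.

4 in 2 cells must be {1,3}; 17 in 2 cells must be {8,9}.
The 4 across and the 19 down share only 3, so R2C2 = 3.
Given what's placed, R3C2 must be 9 to fit the 17 across and 19 down.
R1C2 = 19 − 12 = 7 completes the 19 down.
R2C1 = 4 − 3 = 1 completes the 4 across.
R3C1 = 17 − 9 = 8 completes the 17 across.
R1C1 = 13 − 7 = 6 completes the 13 across.

1 3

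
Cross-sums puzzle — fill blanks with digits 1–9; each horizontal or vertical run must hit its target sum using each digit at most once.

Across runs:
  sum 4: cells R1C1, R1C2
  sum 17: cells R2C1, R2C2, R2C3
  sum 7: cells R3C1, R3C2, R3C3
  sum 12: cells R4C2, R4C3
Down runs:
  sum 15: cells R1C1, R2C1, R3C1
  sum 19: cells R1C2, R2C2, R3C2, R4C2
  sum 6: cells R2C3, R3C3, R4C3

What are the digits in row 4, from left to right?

4 in 2 cells must be {1,3}; 7 in 3 cells must be {1,2,4}; 6 in 3 cells must be {1,2,3}.
Only 3 fits R4C3 under both its across sum 12 and down sum 6.
R4C2 = 12 − 3 = 9 completes the 12 across.

9, 3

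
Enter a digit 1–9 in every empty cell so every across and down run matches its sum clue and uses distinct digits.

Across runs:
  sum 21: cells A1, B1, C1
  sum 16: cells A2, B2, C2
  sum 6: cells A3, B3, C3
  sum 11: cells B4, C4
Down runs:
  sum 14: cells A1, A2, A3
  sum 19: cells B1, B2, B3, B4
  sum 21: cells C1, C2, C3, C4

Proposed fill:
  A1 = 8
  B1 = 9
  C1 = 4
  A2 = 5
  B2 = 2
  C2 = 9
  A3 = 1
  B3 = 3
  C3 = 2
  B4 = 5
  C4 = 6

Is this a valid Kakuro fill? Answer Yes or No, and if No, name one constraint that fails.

Yes

Across: 8+9+4=21; 5+2+9=16; 1+3+2=6; 5+6=11. Down: 8+5+1=14; 9+2+3+5=19; 4+9+2+6=21. No digit repeats within any run.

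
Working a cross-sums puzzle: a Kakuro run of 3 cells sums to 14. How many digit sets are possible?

8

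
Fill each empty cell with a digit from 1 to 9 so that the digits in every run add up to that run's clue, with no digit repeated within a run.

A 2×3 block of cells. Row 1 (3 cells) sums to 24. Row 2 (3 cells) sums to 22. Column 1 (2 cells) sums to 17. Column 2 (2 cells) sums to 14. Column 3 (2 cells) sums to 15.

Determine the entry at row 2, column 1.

24 in 3 cells must be {7,8,9}; 17 in 2 cells must be {8,9}.
Nothing is forced directly, so branch on (1,1), whose candidates are 8 or 9. If (1,1) = 9: that forces (1,2) = 8, (1,3) = 7, (2,1) = 8, after which (2,2) would have to be in {5,9} for the 22 across but in {6} for the 14 down — contradiction. So (1,1) = 8.
Given what's placed, (1,2) must be 9 to fit the 24 across and 14 down.
(1,3) = 24 − 17 = 7 completes the 24 across.
(2,1) = 17 − 8 = 9 completes the 17 down.
(2,2) = 14 − 9 = 5 completes the 14 down.
(2,3) = 22 − 14 = 8 completes the 22 across.

9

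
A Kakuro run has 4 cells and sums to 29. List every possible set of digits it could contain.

4 distinct digits from 1–9 sum between 10 and 30.
Only one set works: {5,7,8,9}.

{5,7,8,9}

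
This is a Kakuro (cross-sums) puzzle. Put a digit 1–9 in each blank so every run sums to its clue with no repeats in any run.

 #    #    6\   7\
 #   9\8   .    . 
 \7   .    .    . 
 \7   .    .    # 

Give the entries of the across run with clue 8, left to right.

3 5

7 in 3 cells must be {1,2,4}; 6 in 3 cells must be {1,2,3}.
Nothing is forced directly, so branch on R1C2, whose candidates are 1 or 2 or 3. If R1C2 = 1: then R1C3 would have to be in {7} for the 8 across but in {1,2,3,4,5,6} for the 7 down — contradiction. If R1C2 = 2: that forces R1C3 = 6, R2C2 = 1, after which R2C3 would have to be in {2,4} for the 7 across but in {1} for the 7 down — contradiction. So R1C2 = 3.
R1C3 = 8 − 3 = 5 completes the 8 across.
R2C3 = 7 − 5 = 2 completes the 7 down.
R2C2 = 1: the only remaining digit allowed by both the 7 across and the 6 down.
R3C2 = 6 − 4 = 2 completes the 6 down.
R2C1 = 7 − 3 = 4 completes the 7 across.
R3C1 = 7 − 2 = 5 completes the 7 across.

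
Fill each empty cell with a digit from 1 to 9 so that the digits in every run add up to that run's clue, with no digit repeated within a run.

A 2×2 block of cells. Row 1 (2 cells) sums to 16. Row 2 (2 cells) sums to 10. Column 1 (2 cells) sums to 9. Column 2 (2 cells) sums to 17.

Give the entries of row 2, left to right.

2 8

16 in 2 cells must be {7,9}; 17 in 2 cells must be {8,9}.
The 16 across and the 9 down share only 7, so (1,1) = 7.
(1,2) = 16 − 7 = 9 completes the 16 across.
(2,1) = 9 − 7 = 2 completes the 9 down.
(2,2) = 10 − 2 = 8 completes the 10 across.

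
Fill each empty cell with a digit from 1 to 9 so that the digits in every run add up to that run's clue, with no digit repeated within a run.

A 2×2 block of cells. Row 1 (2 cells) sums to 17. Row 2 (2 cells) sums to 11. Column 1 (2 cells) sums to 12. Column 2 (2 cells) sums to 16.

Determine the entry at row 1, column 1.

17 in 2 cells must be {8,9}; 16 in 2 cells must be {7,9}.
The 17 across and the 16 down share only 9, so (1,2) = 9.
(2,2) = 16 − 9 = 7 completes the 16 down.
(1,1) = 17 − 9 = 8 completes the 17 across.
(2,1) = 11 − 7 = 4 completes the 11 across.

8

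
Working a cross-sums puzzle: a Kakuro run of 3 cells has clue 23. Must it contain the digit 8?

The only way to make 23 from 3 distinct digits is {6,8,9}, which contains 8.

Yes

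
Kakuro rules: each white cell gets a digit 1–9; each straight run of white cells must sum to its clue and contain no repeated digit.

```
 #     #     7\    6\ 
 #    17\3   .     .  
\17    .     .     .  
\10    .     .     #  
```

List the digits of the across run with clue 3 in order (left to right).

3 in 2 cells must be {1,2}; 17 in 2 cells must be {8,9}; 7 in 3 cells must be {1,2,4}.
Nothing is forced directly, so branch on R1C2, whose candidates are 1 or 2. If R1C2 = 1: that forces R1C3 = 2, R2C3 = 4, R2C1 = 8, after which R2C2 would have to be in {5} for the 17 across but in {2,4} for the 7 down — contradiction. So R1C2 = 2.
R1C3 = 3 − 2 = 1 completes the 3 across.
R2C3 = 6 − 1 = 5 completes the 6 down.
R2C2 = 4: the only remaining digit allowed by both the 17 across and the 7 down.
R3C2 = 7 − 6 = 1 completes the 7 down.
R2C1 = 17 − 9 = 8 completes the 17 across.
R3C1 = 10 − 1 = 9 completes the 10 across.

2, 1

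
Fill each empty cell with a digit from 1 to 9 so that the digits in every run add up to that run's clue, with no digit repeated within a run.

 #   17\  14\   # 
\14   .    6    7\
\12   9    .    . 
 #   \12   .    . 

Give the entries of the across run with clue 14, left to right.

8 6

17 in 2 cells must be {8,9}.
R1C1 = 14 − 6 = 8 completes the 14 across.
Given what's placed, R2C2 must be 1 to fit the 12 across and 14 down.
R2C3 = 12 − 10 = 2 completes the 12 across.
R3C2 = 14 − 7 = 7 completes the 14 down.
R3C3 = 12 − 7 = 5 completes the 12 across.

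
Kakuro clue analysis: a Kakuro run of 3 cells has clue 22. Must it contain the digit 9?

Every partition of 22 into 3 distinct digits includes 9: {5,8,9}, {6,7,9}.

Yes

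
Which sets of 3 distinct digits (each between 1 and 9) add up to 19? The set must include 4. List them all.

3 distinct digits from 1–9 sum between 6 and 24.
Keeping only sets containing 4.

{4,6,9}; {4,7,8}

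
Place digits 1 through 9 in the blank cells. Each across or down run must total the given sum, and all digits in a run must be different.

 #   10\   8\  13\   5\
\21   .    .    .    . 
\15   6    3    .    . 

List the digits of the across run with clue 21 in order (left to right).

R1C1 = 10 − 6 = 4 completes the 10 down.
R1C2 = 8 − 3 = 5 completes the 8 down.
R1C3 = 9: the only remaining digit allowed by both the 21 across and the 13 down.
R1C4 = 21 − 18 = 3 completes the 21 across.
R2C3 = 13 − 9 = 4 completes the 13 down.
R2C4 = 15 − 13 = 2 completes the 15 across.

4 5 9 3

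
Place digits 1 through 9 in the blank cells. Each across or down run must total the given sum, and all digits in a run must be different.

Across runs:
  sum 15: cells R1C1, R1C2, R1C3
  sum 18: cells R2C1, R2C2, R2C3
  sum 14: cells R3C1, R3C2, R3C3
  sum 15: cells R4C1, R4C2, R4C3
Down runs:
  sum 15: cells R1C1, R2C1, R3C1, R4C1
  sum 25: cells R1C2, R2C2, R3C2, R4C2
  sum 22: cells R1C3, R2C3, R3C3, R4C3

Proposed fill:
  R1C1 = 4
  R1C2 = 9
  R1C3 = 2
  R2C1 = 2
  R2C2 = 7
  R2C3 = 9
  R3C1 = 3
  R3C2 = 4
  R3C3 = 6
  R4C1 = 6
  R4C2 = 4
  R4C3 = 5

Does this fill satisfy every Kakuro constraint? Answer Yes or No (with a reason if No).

No — the across run R3C1–R3C3 sums to 13, not 14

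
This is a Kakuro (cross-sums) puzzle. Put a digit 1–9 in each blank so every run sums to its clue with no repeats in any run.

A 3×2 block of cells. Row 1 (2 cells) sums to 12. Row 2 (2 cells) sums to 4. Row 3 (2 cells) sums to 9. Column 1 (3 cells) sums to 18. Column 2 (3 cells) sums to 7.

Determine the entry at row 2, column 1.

3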